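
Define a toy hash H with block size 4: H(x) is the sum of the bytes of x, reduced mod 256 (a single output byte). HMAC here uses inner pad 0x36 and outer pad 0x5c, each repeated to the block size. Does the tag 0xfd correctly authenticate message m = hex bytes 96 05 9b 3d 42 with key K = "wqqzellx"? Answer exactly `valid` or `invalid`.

valid

Key "wqqzellx" = 77 71 71 7a 65 6c 6c 78 is 8 bytes > B = 4, so hash it first: H(key) = 88, then zero-pad to 4 bytes: K' = 88 00 00 00.
K' ⊕ ipad = be 36 36 36; K' ⊕ opad = d4 5c 5c 5c.
Inner hash: sum = 190+54+54+54+150+5+155+61+66 = 789; mod 256 = 21 → 15.
Outer hash (recomputed tag): sum = 212+92+92+92+21 = 509; mod 256 = 253 → fd.
Recomputed tag = fd; claimed = fd → match.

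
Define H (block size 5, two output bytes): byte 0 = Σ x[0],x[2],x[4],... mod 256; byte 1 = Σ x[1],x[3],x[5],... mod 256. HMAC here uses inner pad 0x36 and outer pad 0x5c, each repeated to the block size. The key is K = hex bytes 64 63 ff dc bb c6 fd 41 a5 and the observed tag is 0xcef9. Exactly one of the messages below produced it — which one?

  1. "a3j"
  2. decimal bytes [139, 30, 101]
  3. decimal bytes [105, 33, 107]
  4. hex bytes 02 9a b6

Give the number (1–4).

3

Key hex bytes 64 63 ff dc bb c6 fd 41 a5 is 9 bytes > B = 5, so hash it first: H(key) = c0 46, then zero-pad to 5 bytes: K' = c0 46 00 00 00.
K' ⊕ ipad = f6 70 36 36 36; K' ⊕ opad = 9c 1a 5c 5c 5c.
m1: inner = H(f6 70 36 36 36 61 33 6a) = 95 71; tag = H(9c 1a 5c 5c 5c 95 71) = c50b
m2: inner = H(f6 70 36 36 36 8b 1e 65) = 80 96; tag = H(9c 1a 5c 5c 5c 80 96) = eaf6
m3: inner = H(f6 70 36 36 36 69 21 6b) = 83 7a; tag = H(9c 1a 5c 5c 5c 83 7a) = cef9 ← matches
m4: inner = H(f6 70 36 36 36 02 9a b6) = fc 5e; tag = H(9c 1a 5c 5c 5c fc 5e) = b272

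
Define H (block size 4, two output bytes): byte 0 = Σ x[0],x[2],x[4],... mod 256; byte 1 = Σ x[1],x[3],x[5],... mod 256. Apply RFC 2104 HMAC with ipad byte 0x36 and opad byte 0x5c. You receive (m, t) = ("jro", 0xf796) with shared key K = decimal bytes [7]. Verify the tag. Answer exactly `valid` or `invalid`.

Key decimal bytes [7] = 07 is 1 byte ≤ B = 4; zero-pad to 4 bytes: K' = 07 00 00 00.
K' ⊕ ipad = 31 36 36 36; K' ⊕ opad = 5b 5c 5c 5c.
Inner hash: even-index sum = 320 mod 256 = 64; odd-index sum = 222 mod 256 = 222 → 40 de.
Outer hash (recomputed tag): even-index sum = 247 mod 256 = 247; odd-index sum = 406 mod 256 = 150 → f7 96.
Recomputed tag = f796; claimed = f796 → match.

valid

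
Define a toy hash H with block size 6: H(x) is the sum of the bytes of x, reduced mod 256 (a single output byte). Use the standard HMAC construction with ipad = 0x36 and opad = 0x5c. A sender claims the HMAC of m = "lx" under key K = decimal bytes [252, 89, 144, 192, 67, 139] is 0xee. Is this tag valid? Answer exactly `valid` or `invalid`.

Key decimal bytes [252, 89, 144, 192, 67, 139] = fc 59 90 c0 43 8b is exactly B = 6 bytes: K' = fc 59 90 c0 43 8b.
K' ⊕ ipad = ca 6f a6 f6 75 bd; K' ⊕ opad = a0 05 cc 9c 1f d7.
Inner hash: sum = 202+111+166+246+117+189+108+120 = 1259; mod 256 = 235 → eb.
Outer hash (recomputed tag): sum = 160+5+204+156+31+215+235 = 1006; mod 256 = 238 → ee.
Recomputed tag = ee; claimed = ee → match.

valid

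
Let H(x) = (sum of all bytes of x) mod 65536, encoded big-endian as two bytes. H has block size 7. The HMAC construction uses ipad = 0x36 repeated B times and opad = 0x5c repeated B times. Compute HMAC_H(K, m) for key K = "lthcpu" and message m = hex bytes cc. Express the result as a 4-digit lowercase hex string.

Key "lthcpu" = 6c 74 68 63 70 75 is 6 bytes ≤ B = 7; zero-pad to 7 bytes: K' = 6c 74 68 63 70 75 00.
K' ⊕ ipad = 5a 42 5e 55 46 43 36.  K' ⊕ opad = 30 28 34 3f 2c 29 5c.
Inner input = (K'⊕ipad) ∥ m = 5a 42 5e 55 46 43 36 ∥ cc.
Inner hash: sum = 90+66+94+85+70+67+54+204 = 730 → 02 da.
Outer input = (K'⊕opad) ∥ inner = 30 28 34 3f 2c 29 5c ∥ 02 da.
Outer hash (tag): sum = 48+40+52+63+44+41+92+2+218 = 600 → 02 58.

0258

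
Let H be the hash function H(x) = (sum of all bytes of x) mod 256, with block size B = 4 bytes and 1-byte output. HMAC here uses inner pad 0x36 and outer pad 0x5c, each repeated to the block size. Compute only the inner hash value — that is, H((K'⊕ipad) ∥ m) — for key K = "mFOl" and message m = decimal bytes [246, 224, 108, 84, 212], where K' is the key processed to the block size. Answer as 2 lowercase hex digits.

Key "mFOl" = 6d 46 4f 6c is exactly B = 4 bytes: K' = 6d 46 4f 6c.
K' ⊕ ipad = 5b 70 79 5a.
Inner input = 5b 70 79 5a ∥ f6 e0 6c 54 d4.
Inner hash: sum = 91+112+121+90+246+224+108+84+212 = 1288; mod 256 = 8 → 08.

08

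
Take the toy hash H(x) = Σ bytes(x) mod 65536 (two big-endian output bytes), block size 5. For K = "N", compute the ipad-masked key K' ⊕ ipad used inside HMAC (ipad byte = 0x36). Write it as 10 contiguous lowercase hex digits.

Key "N" = 4e is 1 byte ≤ B = 5; zero-pad to 5 bytes: K' = 4e 00 00 00 00.
XOR each byte with 0x36: 4e⊕36=78, 00⊕36=36, 00⊕36=36, 00⊕36=36, 00⊕36=36.

7836363636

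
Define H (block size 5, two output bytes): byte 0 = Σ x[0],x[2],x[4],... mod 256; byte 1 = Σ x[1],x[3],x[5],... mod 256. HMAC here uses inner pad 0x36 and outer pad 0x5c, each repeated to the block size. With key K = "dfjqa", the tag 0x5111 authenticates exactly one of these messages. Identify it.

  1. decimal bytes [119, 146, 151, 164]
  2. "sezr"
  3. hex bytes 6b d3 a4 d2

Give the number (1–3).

3

Key "dfjqa" = 64 66 6a 71 61 is exactly B = 5 bytes: K' = 64 66 6a 71 61.
K' ⊕ ipad = 52 50 5c 47 57; K' ⊕ opad = 38 3a 36 2d 3d.
m1: inner = H(52 50 5c 47 57 77 92 97 a4) = 3b a5; tag = H(38 3a 36 2d 3d 3b a5) = 50a2
m2: inner = H(52 50 5c 47 57 73 65 7a 72) = dc 84; tag = H(38 3a 36 2d 3d dc 84) = 2f43
m3: inner = H(52 50 5c 47 57 6b d3 a4 d2) = aa a6; tag = H(38 3a 36 2d 3d aa a6) = 5111 ← matches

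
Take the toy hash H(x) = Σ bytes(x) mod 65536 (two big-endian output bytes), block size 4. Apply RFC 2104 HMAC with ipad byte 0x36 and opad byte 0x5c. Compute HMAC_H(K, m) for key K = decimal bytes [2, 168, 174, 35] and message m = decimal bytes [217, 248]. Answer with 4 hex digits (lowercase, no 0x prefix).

Key decimal bytes [2, 168, 174, 35] = 02 a8 ae 23 is exactly B = 4 bytes: K' = 02 a8 ae 23.
K' ⊕ ipad = 34 9e 98 15.  K' ⊕ opad = 5e f4 f2 7f.
Inner input = (K'⊕ipad) ∥ m = 34 9e 98 15 ∥ d9 f8.
Inner hash: sum = 52+158+152+21+217+248 = 848 → 03 50.
Outer input = (K'⊕opad) ∥ inner = 5e f4 f2 7f ∥ 03 50.
Outer hash (tag): sum = 94+244+242+127+3+80 = 790 → 03 16.

0316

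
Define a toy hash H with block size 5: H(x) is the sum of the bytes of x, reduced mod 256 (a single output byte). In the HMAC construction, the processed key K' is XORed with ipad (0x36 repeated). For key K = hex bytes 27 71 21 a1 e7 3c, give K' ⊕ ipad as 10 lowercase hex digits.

4b36363636

Key hex bytes 27 71 21 a1 e7 3c is 6 bytes > B = 5, so hash it first: H(key) = 7d, then zero-pad to 5 bytes: K' = 7d 00 00 00 00.
XOR each byte with 0x36: 7d⊕36=4b, 00⊕36=36, 00⊕36=36, 00⊕36=36, 00⊕36=36.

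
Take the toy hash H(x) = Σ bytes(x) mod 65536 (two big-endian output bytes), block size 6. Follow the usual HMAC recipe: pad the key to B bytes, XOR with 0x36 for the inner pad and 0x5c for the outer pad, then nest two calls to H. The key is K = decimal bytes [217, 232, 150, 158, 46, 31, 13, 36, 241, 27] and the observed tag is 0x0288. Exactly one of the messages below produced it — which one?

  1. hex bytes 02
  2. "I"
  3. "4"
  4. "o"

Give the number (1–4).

Key decimal bytes [217, 232, 150, 158, 46, 31, 13, 36, 241, 27] = d9 e8 96 9e 2e 1f 0d 24 f1 1b is 10 bytes > B = 6, so hash it first: H(key) = 04 7f, then zero-pad to 6 bytes: K' = 04 7f 00 00 00 00.
K' ⊕ ipad = 32 49 36 36 36 36; K' ⊕ opad = 58 23 5c 5c 5c 5c.
m1: inner = H(32 49 36 36 36 36 02) = 01 55; tag = H(58 23 5c 5c 5c 5c 01 55) = 0241
m2: inner = H(32 49 36 36 36 36 49) = 01 9c; tag = H(58 23 5c 5c 5c 5c 01 9c) = 0288 ← matches
m3: inner = H(32 49 36 36 36 36 34) = 01 87; tag = H(58 23 5c 5c 5c 5c 01 87) = 0273
m4: inner = H(32 49 36 36 36 36 6f) = 01 c2; tag = H(58 23 5c 5c 5c 5c 01 c2) = 02ae

2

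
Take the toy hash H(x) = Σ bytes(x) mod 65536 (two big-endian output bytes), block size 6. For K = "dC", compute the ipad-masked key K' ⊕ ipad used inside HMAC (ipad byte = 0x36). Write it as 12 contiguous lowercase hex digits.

527536363636

Key "dC" = 64 43 is 2 bytes ≤ B = 6; zero-pad to 6 bytes: K' = 64 43 00 00 00 00.
XOR each byte with 0x36: 64⊕36=52, 43⊕36=75, 00⊕36=36, 00⊕36=36, 00⊕36=36, 00⊕36=36.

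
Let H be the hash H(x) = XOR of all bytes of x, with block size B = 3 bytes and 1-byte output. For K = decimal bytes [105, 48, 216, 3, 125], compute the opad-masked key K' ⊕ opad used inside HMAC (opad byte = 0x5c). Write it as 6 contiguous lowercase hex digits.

Key decimal bytes [105, 48, 216, 3, 125] = 69 30 d8 03 7d is 5 bytes > B = 3, so hash it first: H(key) = ff, then zero-pad to 3 bytes: K' = ff 00 00.
XOR each byte with 0x5c: ff⊕5c=a3, 00⊕5c=5c, 00⊕5c=5c.

a35c5c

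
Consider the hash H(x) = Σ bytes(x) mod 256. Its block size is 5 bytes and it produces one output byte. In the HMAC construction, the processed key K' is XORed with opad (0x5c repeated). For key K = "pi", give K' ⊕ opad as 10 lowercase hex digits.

2c355c5c5c

Key "pi" = 70 69 is 2 bytes ≤ B = 5; zero-pad to 5 bytes: K' = 70 69 00 00 00.
XOR each byte with 0x5c: 70⊕5c=2c, 69⊕5c=35, 00⊕5c=5c, 00⊕5c=5c, 00⊕5c=5c.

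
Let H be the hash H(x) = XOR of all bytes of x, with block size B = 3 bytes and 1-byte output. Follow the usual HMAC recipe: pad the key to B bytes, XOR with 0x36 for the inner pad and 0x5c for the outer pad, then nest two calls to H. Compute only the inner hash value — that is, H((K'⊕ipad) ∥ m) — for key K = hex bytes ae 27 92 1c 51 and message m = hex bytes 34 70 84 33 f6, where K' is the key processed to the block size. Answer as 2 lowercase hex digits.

65

Key hex bytes ae 27 92 1c 51 is 5 bytes > B = 3, so hash it first: H(key) = 56, then zero-pad to 3 bytes: K' = 56 00 00.
K' ⊕ ipad = 60 36 36.
Inner input = 60 36 36 ∥ 34 70 84 33 f6.
Inner hash: XOR 60⊕36⊕36⊕34⊕70⊕84⊕33⊕f6 = 65.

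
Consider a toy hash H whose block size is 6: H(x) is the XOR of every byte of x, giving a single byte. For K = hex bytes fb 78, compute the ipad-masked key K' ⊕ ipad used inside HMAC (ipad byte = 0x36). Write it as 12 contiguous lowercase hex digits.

cd4e36363636

Key hex bytes fb 78 is 2 bytes ≤ B = 6; zero-pad to 6 bytes: K' = fb 78 00 00 00 00.
XOR each byte with 0x36: fb⊕36=cd, 78⊕36=4e, 00⊕36=36, 00⊕36=36, 00⊕36=36, 00⊕36=36.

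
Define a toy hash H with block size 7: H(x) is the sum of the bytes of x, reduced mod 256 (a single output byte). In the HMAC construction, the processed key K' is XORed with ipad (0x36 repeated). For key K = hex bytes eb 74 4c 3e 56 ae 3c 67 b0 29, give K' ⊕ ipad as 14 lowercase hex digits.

5f363636363636

Key hex bytes eb 74 4c 3e 56 ae 3c 67 b0 29 is 10 bytes > B = 7, so hash it first: H(key) = 69, then zero-pad to 7 bytes: K' = 69 00 00 00 00 00 00.
XOR each byte with 0x36: 69⊕36=5f, 00⊕36=36, 00⊕36=36, 00⊕36=36, 00⊕36=36, 00⊕36=36, 00⊕36=36.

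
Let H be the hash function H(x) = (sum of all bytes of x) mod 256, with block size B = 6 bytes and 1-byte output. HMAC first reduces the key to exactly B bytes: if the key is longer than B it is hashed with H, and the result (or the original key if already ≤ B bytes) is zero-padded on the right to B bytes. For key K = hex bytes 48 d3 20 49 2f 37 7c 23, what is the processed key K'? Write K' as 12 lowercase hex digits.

|K| = 8 > B = 6, so first hash the key.
H(K): sum = 72+211+32+73+47+55+124+35 = 649; mod 256 = 137 → 89.
Zero-pad H(K) = 89 to 6 bytes: K' = 89 00 00 00 00 00.

890000000000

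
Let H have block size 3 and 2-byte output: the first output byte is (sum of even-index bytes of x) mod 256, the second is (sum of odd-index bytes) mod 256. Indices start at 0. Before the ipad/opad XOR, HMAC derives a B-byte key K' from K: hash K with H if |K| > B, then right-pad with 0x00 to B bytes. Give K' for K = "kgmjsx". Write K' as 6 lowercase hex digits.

4b4900

|K| = 6 > B = 3, so first hash the key.
H(K): even-index sum = 331 mod 256 = 75; odd-index sum = 329 mod 256 = 73 → 4b 49.
Zero-pad H(K) = 4b 49 to 3 bytes: K' = 4b 49 00.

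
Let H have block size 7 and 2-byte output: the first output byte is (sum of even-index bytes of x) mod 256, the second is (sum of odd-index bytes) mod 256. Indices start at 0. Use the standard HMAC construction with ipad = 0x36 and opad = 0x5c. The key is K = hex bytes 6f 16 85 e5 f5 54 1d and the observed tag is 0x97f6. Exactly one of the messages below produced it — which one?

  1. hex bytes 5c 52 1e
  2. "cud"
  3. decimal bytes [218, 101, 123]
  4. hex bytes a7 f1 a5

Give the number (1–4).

Key hex bytes 6f 16 85 e5 f5 54 1d is exactly B = 7 bytes: K' = 6f 16 85 e5 f5 54 1d.
K' ⊕ ipad = 59 20 b3 d3 c3 62 2b; K' ⊕ opad = 33 4a d9 b9 a9 08 41.
m1: inner = H(59 20 b3 d3 c3 62 2b 5c 52 1e) = 4c cf; tag = H(33 4a d9 b9 a9 08 41 4c cf) = c557
m2: inner = H(59 20 b3 d3 c3 62 2b 63 75 64) = 6f 1c; tag = H(33 4a d9 b9 a9 08 41 6f 1c) = 127a
m3: inner = H(59 20 b3 d3 c3 62 2b da 65 7b) = 5f aa; tag = H(33 4a d9 b9 a9 08 41 5f aa) = a06a
m4: inner = H(59 20 b3 d3 c3 62 2b a7 f1 a5) = eb a1; tag = H(33 4a d9 b9 a9 08 41 eb a1) = 97f6 ← matches

4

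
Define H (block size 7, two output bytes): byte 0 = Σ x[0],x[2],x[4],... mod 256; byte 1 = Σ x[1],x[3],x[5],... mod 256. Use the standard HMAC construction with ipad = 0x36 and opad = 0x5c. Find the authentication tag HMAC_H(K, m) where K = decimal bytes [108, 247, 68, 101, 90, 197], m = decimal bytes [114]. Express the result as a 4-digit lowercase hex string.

23eb

Key decimal bytes [108, 247, 68, 101, 90, 197] = 6c f7 44 65 5a c5 is 6 bytes ≤ B = 7; zero-pad to 7 bytes: K' = 6c f7 44 65 5a c5 00.
K' ⊕ ipad = 5a c1 72 53 6c f3 36.  K' ⊕ opad = 30 ab 18 39 06 99 5c.
Inner input = (K'⊕ipad) ∥ m = 5a c1 72 53 6c f3 36 ∥ 72.
Inner hash: even-index sum = 366 mod 256 = 110; odd-index sum = 633 mod 256 = 121 → 6e 79.
Outer input = (K'⊕opad) ∥ inner = 30 ab 18 39 06 99 5c ∥ 6e 79.
Outer hash (tag): even-index sum = 291 mod 256 = 35; odd-index sum = 491 mod 256 = 235 → 23 eb.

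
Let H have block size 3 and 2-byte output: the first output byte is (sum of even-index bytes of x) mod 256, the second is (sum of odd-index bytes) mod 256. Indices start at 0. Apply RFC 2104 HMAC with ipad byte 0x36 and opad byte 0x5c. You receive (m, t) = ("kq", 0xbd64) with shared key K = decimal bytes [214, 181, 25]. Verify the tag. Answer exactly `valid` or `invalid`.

Key decimal bytes [214, 181, 25] = d6 b5 19 is exactly B = 3 bytes: K' = d6 b5 19.
K' ⊕ ipad = e0 83 2f; K' ⊕ opad = 8a e9 45.
Inner hash: even-index sum = 384 mod 256 = 128; odd-index sum = 238 mod 256 = 238 → 80 ee.
Outer hash (recomputed tag): even-index sum = 445 mod 256 = 189; odd-index sum = 361 mod 256 = 105 → bd 69.
Recomputed tag = bd69; claimed = bd64 → mismatch.

invalid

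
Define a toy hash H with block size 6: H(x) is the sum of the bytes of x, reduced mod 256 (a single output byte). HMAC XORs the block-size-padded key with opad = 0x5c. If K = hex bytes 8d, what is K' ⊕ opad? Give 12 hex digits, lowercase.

Key hex bytes 8d is 1 byte ≤ B = 6; zero-pad to 6 bytes: K' = 8d 00 00 00 00 00.
XOR each byte with 0x5c: 8d⊕5c=d1, 00⊕5c=5c, 00⊕5c=5c, 00⊕5c=5c, 00⊕5c=5c, 00⊕5c=5c.

d15c5c5c5c5c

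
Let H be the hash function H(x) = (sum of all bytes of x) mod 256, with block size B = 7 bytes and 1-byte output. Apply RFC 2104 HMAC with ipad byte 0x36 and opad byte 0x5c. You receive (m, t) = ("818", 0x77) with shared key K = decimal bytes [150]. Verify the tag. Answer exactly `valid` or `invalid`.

valid

Key decimal bytes [150] = 96 is 1 byte ≤ B = 7; zero-pad to 7 bytes: K' = 96 00 00 00 00 00 00.
K' ⊕ ipad = a0 36 36 36 36 36 36; K' ⊕ opad = ca 5c 5c 5c 5c 5c 5c.
Inner hash: sum = 160+54+54+54+54+54+54+56+49+56 = 645; mod 256 = 133 → 85.
Outer hash (recomputed tag): sum = 202+92+92+92+92+92+92+133 = 887; mod 256 = 119 → 77.
Recomputed tag = 77; claimed = 77 → match.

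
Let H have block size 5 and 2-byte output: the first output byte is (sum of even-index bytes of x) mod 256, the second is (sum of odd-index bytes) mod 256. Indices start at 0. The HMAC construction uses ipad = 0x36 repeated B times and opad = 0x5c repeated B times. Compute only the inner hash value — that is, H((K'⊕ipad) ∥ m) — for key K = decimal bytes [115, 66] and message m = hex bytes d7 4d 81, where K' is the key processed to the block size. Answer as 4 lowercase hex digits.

Key decimal bytes [115, 66] = 73 42 is 2 bytes ≤ B = 5; zero-pad to 5 bytes: K' = 73 42 00 00 00.
K' ⊕ ipad = 45 74 36 36 36.
Inner input = 45 74 36 36 36 ∥ d7 4d 81.
Inner hash: even-index sum = 254 mod 256 = 254; odd-index sum = 514 mod 256 = 2 → fe 02.

fe02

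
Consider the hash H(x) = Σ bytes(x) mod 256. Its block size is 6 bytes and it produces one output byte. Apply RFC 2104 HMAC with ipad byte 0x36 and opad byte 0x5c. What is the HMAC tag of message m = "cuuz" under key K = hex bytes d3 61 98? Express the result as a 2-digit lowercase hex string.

Key hex bytes d3 61 98 is 3 bytes ≤ B = 6; zero-pad to 6 bytes: K' = d3 61 98 00 00 00.
K' ⊕ ipad = e5 57 ae 36 36 36.  K' ⊕ opad = 8f 3d c4 5c 5c 5c.
Inner input = (K'⊕ipad) ∥ m = e5 57 ae 36 36 36 ∥ 63 75 75 7a.
Inner hash: sum = 229+87+174+54+54+54+99+117+117+122 = 1107; mod 256 = 83 → 53.
Outer input = (K'⊕opad) ∥ inner = 8f 3d c4 5c 5c 5c ∥ 53.
Outer hash (tag): sum = 143+61+196+92+92+92+83 = 759; mod 256 = 247 → f7.

f7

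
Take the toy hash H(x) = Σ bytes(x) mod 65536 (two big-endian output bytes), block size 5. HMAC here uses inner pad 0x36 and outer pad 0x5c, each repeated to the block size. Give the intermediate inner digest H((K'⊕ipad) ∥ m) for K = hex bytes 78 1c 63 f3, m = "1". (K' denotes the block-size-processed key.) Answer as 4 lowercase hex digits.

Key hex bytes 78 1c 63 f3 is 4 bytes ≤ B = 5; zero-pad to 5 bytes: K' = 78 1c 63 f3 00.
K' ⊕ ipad = 4e 2a 55 c5 36.
Inner input = 4e 2a 55 c5 36 ∥ 31.
Inner hash: sum = 78+42+85+197+54+49 = 505 → 01 f9.

01f9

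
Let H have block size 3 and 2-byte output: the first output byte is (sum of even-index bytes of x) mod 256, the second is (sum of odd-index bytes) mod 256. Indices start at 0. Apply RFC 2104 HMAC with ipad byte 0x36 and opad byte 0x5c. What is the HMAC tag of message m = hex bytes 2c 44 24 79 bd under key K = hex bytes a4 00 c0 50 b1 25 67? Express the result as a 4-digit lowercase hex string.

Key hex bytes a4 00 c0 50 b1 25 67 is 7 bytes > B = 3, so hash it first: H(key) = 7c 75, then zero-pad to 3 bytes: K' = 7c 75 00.
K' ⊕ ipad = 4a 43 36.  K' ⊕ opad = 20 29 5c.
Inner input = (K'⊕ipad) ∥ m = 4a 43 36 ∥ 2c 44 24 79 bd.
Inner hash: even-index sum = 317 mod 256 = 61; odd-index sum = 336 mod 256 = 80 → 3d 50.
Outer input = (K'⊕opad) ∥ inner = 20 29 5c ∥ 3d 50.
Outer hash (tag): even-index sum = 204 mod 256 = 204; odd-index sum = 102 mod 256 = 102 → cc 66.

cc66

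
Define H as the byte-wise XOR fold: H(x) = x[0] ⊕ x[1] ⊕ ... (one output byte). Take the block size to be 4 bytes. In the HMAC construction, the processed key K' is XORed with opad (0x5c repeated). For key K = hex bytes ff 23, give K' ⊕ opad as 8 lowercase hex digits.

a37f5c5c

Key hex bytes ff 23 is 2 bytes ≤ B = 4; zero-pad to 4 bytes: K' = ff 23 00 00.
XOR each byte with 0x5c: ff⊕5c=a3, 23⊕5c=7f, 00⊕5c=5c, 00⊕5c=5c.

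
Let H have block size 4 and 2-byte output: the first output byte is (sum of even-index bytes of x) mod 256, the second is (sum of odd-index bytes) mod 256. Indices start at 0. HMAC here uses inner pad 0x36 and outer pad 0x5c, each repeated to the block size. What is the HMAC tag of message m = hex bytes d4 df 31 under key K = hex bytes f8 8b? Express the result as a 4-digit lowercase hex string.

Key hex bytes f8 8b is 2 bytes ≤ B = 4; zero-pad to 4 bytes: K' = f8 8b 00 00.
K' ⊕ ipad = ce bd 36 36.  K' ⊕ opad = a4 d7 5c 5c.
Inner input = (K'⊕ipad) ∥ m = ce bd 36 36 ∥ d4 df 31.
Inner hash: even-index sum = 521 mod 256 = 9; odd-index sum = 466 mod 256 = 210 → 09 d2.
Outer input = (K'⊕opad) ∥ inner = a4 d7 5c 5c ∥ 09 d2.
Outer hash (tag): even-index sum = 265 mod 256 = 9; odd-index sum = 517 mod 256 = 5 → 09 05.

0905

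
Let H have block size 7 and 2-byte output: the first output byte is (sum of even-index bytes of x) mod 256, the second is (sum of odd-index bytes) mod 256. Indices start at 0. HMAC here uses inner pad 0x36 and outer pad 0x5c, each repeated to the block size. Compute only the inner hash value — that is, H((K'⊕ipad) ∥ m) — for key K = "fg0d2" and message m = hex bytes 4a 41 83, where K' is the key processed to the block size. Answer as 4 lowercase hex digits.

d1a6

Key "fg0d2" = 66 67 30 64 32 is 5 bytes ≤ B = 7; zero-pad to 7 bytes: K' = 66 67 30 64 32 00 00.
K' ⊕ ipad = 50 51 06 52 04 36 36.
Inner input = 50 51 06 52 04 36 36 ∥ 4a 41 83.
Inner hash: even-index sum = 209 mod 256 = 209; odd-index sum = 422 mod 256 = 166 → d1 a6.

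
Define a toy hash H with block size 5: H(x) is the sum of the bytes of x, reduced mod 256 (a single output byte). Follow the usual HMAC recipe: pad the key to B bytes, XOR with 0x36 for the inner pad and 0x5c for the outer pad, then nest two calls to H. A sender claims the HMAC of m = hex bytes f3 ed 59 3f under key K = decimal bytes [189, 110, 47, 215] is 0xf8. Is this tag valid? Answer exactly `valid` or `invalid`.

Key decimal bytes [189, 110, 47, 215] = bd 6e 2f d7 is 4 bytes ≤ B = 5; zero-pad to 5 bytes: K' = bd 6e 2f d7 00.
K' ⊕ ipad = 8b 58 19 e1 36; K' ⊕ opad = e1 32 73 8b 5c.
Inner hash: sum = 139+88+25+225+54+243+237+89+63 = 1163; mod 256 = 139 → 8b.
Outer hash (recomputed tag): sum = 225+50+115+139+92+139 = 760; mod 256 = 248 → f8.
Recomputed tag = f8; claimed = f8 → match.

valid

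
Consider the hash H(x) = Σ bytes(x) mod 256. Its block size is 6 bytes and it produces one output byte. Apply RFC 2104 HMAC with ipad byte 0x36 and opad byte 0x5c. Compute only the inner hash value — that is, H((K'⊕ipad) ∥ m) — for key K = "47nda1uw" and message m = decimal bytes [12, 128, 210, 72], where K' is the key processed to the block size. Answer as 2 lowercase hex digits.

Key "47nda1uw" = 34 37 6e 64 61 31 75 77 is 8 bytes > B = 6, so hash it first: H(key) = bb, then zero-pad to 6 bytes: K' = bb 00 00 00 00 00.
K' ⊕ ipad = 8d 36 36 36 36 36.
Inner input = 8d 36 36 36 36 36 ∥ 0c 80 d2 48.
Inner hash: sum = 141+54+54+54+54+54+12+128+210+72 = 833; mod 256 = 65 → 41.

41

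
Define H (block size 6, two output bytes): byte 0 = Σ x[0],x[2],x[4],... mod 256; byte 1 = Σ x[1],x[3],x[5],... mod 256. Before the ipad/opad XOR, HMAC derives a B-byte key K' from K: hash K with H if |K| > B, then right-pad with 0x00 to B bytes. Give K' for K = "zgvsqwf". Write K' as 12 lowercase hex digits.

|K| = 7 > B = 6, so first hash the key.
H(K): even-index sum = 455 mod 256 = 199; odd-index sum = 337 mod 256 = 81 → c7 51.
Zero-pad H(K) = c7 51 to 6 bytes: K' = c7 51 00 00 00 00.

c75100000000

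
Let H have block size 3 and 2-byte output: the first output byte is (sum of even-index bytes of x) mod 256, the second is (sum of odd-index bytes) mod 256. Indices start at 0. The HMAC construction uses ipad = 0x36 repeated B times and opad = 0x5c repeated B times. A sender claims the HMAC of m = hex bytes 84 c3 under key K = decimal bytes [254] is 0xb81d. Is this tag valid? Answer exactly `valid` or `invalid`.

Key decimal bytes [254] = fe is 1 byte ≤ B = 3; zero-pad to 3 bytes: K' = fe 00 00.
K' ⊕ ipad = c8 36 36; K' ⊕ opad = a2 5c 5c.
Inner hash: even-index sum = 449 mod 256 = 193; odd-index sum = 186 mod 256 = 186 → c1 ba.
Outer hash (recomputed tag): even-index sum = 440 mod 256 = 184; odd-index sum = 285 mod 256 = 29 → b8 1d.
Recomputed tag = b81d; claimed = b81d → match.

valid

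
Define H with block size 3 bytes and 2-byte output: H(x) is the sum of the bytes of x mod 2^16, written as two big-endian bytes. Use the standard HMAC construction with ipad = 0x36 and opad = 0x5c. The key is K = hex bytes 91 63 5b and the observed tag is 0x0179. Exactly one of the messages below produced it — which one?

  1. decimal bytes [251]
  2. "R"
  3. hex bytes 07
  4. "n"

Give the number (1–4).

1

Key hex bytes 91 63 5b is exactly B = 3 bytes: K' = 91 63 5b.
K' ⊕ ipad = a7 55 6d; K' ⊕ opad = cd 3f 07.
m1: inner = H(a7 55 6d fb) = 02 64; tag = H(cd 3f 07 02 64) = 0179 ← matches
m2: inner = H(a7 55 6d 52) = 01 bb; tag = H(cd 3f 07 01 bb) = 01cf
m3: inner = H(a7 55 6d 07) = 01 70; tag = H(cd 3f 07 01 70) = 0184
m4: inner = H(a7 55 6d 6e) = 01 d7; tag = H(cd 3f 07 01 d7) = 01eb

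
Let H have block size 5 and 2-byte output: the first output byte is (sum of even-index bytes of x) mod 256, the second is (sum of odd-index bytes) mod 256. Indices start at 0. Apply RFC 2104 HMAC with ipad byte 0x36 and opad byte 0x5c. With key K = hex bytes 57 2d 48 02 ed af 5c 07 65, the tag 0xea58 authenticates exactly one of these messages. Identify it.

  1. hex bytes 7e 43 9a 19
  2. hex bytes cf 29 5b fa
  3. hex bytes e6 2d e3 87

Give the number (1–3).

Key hex bytes 57 2d 48 02 ed af 5c 07 65 is 9 bytes > B = 5, so hash it first: H(key) = 4d e5, then zero-pad to 5 bytes: K' = 4d e5 00 00 00.
K' ⊕ ipad = 7b d3 36 36 36; K' ⊕ opad = 11 b9 5c 5c 5c.
m1: inner = H(7b d3 36 36 36 7e 43 9a 19) = 43 21; tag = H(11 b9 5c 5c 5c 43 21) = ea58 ← matches
m2: inner = H(7b d3 36 36 36 cf 29 5b fa) = 0a 33; tag = H(11 b9 5c 5c 5c 0a 33) = fc1f
m3: inner = H(7b d3 36 36 36 e6 2d e3 87) = 9b d2; tag = H(11 b9 5c 5c 5c 9b d2) = 9bb0

1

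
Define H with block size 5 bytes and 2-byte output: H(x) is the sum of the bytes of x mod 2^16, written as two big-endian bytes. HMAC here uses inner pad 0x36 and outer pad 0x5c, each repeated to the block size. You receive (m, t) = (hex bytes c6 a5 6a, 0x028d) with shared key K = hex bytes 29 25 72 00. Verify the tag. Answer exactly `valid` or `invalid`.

valid

Key hex bytes 29 25 72 00 is 4 bytes ≤ B = 5; zero-pad to 5 bytes: K' = 29 25 72 00 00.
K' ⊕ ipad = 1f 13 44 36 36; K' ⊕ opad = 75 79 2e 5c 5c.
Inner hash: sum = 31+19+68+54+54+198+165+106 = 695 → 02 b7.
Outer hash (recomputed tag): sum = 117+121+46+92+92+2+183 = 653 → 02 8d.
Recomputed tag = 028d; claimed = 028d → match.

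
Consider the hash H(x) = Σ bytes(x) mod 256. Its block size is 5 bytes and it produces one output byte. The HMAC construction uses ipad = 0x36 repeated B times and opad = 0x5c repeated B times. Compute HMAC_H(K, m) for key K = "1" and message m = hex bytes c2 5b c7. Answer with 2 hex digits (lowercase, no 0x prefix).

a0

Key "1" = 31 is 1 byte ≤ B = 5; zero-pad to 5 bytes: K' = 31 00 00 00 00.
K' ⊕ ipad = 07 36 36 36 36.  K' ⊕ opad = 6d 5c 5c 5c 5c.
Inner input = (K'⊕ipad) ∥ m = 07 36 36 36 36 ∥ c2 5b c7.
Inner hash: sum = 7+54+54+54+54+194+91+199 = 707; mod 256 = 195 → c3.
Outer input = (K'⊕opad) ∥ inner = 6d 5c 5c 5c 5c ∥ c3.
Outer hash (tag): sum = 109+92+92+92+92+195 = 672; mod 256 = 160 → a0.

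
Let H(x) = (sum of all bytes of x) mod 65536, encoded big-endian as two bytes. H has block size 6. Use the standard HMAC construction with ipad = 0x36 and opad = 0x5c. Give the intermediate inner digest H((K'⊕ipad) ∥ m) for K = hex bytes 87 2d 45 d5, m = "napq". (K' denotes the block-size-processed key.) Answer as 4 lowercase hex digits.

043e

Key hex bytes 87 2d 45 d5 is 4 bytes ≤ B = 6; zero-pad to 6 bytes: K' = 87 2d 45 d5 00 00.
K' ⊕ ipad = b1 1b 73 e3 36 36.
Inner input = b1 1b 73 e3 36 36 ∥ 6e 61 70 71.
Inner hash: sum = 177+27+115+227+54+54+110+97+112+113 = 1086 → 04 3e.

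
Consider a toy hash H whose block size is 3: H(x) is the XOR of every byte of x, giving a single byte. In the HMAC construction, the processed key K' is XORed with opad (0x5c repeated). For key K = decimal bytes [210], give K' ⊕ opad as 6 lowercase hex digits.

8e5c5c

Key decimal bytes [210] = d2 is 1 byte ≤ B = 3; zero-pad to 3 bytes: K' = d2 00 00.
XOR each byte with 0x5c: d2⊕5c=8e, 00⊕5c=5c, 00⊕5c=5c.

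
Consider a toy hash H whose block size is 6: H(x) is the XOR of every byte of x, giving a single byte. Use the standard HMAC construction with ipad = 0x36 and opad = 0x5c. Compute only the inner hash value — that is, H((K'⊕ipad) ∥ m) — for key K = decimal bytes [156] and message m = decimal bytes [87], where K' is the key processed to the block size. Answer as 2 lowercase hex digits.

cb

Key decimal bytes [156] = 9c is 1 byte ≤ B = 6; zero-pad to 6 bytes: K' = 9c 00 00 00 00 00.
K' ⊕ ipad = aa 36 36 36 36 36.
Inner input = aa 36 36 36 36 36 ∥ 57.
Inner hash: XOR aa⊕36⊕36⊕36⊕36⊕36⊕57 = cb.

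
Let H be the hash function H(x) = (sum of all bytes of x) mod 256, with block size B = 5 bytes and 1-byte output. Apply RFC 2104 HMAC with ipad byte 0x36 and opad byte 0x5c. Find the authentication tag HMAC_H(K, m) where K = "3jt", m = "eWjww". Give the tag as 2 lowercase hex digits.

Key "3jt" = 33 6a 74 is 3 bytes ≤ B = 5; zero-pad to 5 bytes: K' = 33 6a 74 00 00.
K' ⊕ ipad = 05 5c 42 36 36.  K' ⊕ opad = 6f 36 28 5c 5c.
Inner input = (K'⊕ipad) ∥ m = 05 5c 42 36 36 ∥ 65 57 6a 77 77.
Inner hash: sum = 5+92+66+54+54+101+87+106+119+119 = 803; mod 256 = 35 → 23.
Outer input = (K'⊕opad) ∥ inner = 6f 36 28 5c 5c ∥ 23.
Outer hash (tag): sum = 111+54+40+92+92+35 = 424; mod 256 = 168 → a8.

a8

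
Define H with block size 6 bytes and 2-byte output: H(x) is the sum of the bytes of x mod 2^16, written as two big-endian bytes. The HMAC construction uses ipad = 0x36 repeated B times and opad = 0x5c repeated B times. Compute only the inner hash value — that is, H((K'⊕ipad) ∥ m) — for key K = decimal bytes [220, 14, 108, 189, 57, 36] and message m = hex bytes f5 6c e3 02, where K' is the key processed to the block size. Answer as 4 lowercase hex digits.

046e

Key decimal bytes [220, 14, 108, 189, 57, 36] = dc 0e 6c bd 39 24 is exactly B = 6 bytes: K' = dc 0e 6c bd 39 24.
K' ⊕ ipad = ea 38 5a 8b 0f 12.
Inner input = ea 38 5a 8b 0f 12 ∥ f5 6c e3 02.
Inner hash: sum = 234+56+90+139+15+18+245+108+227+2 = 1134 → 04 6e.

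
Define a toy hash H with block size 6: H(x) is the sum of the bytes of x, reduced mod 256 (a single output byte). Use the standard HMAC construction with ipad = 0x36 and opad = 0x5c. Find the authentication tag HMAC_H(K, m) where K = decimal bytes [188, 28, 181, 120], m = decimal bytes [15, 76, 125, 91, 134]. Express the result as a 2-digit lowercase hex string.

8f

Key decimal bytes [188, 28, 181, 120] = bc 1c b5 78 is 4 bytes ≤ B = 6; zero-pad to 6 bytes: K' = bc 1c b5 78 00 00.
K' ⊕ ipad = 8a 2a 83 4e 36 36.  K' ⊕ opad = e0 40 e9 24 5c 5c.
Inner input = (K'⊕ipad) ∥ m = 8a 2a 83 4e 36 36 ∥ 0f 4c 7d 5b 86.
Inner hash: sum = 138+42+131+78+54+54+15+76+125+91+134 = 938; mod 256 = 170 → aa.
Outer input = (K'⊕opad) ∥ inner = e0 40 e9 24 5c 5c ∥ aa.
Outer hash (tag): sum = 224+64+233+36+92+92+170 = 911; mod 256 = 143 → 8f.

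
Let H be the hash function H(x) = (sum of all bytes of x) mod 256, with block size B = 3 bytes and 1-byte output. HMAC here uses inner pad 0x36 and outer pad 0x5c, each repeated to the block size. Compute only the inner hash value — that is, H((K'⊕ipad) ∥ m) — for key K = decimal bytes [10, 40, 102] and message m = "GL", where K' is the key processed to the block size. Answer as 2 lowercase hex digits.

Key decimal bytes [10, 40, 102] = 0a 28 66 is exactly B = 3 bytes: K' = 0a 28 66.
K' ⊕ ipad = 3c 1e 50.
Inner input = 3c 1e 50 ∥ 47 4c.
Inner hash: sum = 60+30+80+71+76 = 317; mod 256 = 61 → 3d.

3d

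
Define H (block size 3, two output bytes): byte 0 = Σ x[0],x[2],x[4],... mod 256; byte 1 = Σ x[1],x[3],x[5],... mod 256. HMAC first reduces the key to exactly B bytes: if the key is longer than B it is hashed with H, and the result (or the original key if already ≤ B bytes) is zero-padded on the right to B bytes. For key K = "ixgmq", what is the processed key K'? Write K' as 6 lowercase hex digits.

|K| = 5 > B = 3, so first hash the key.
H(K): even-index sum = 321 mod 256 = 65; odd-index sum = 229 mod 256 = 229 → 41 e5.
Zero-pad H(K) = 41 e5 to 3 bytes: K' = 41 e5 00.

41e500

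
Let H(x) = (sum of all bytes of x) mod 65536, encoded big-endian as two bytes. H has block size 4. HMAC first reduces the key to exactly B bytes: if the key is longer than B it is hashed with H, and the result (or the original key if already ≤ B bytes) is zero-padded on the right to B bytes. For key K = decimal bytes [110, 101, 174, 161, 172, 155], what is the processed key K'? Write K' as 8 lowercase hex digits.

03690000

|K| = 6 > B = 4, so first hash the key.
H(K): sum = 110+101+174+161+172+155 = 873 → 03 69.
Zero-pad H(K) = 03 69 to 4 bytes: K' = 03 69 00 00.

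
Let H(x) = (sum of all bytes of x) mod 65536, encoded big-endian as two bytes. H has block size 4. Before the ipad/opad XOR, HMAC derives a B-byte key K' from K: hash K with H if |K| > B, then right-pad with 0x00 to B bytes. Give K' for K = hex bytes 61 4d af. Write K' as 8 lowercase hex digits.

614daf00

Key hex bytes 61 4d af is 3 bytes ≤ B = 4; zero-pad to 4 bytes: K' = 61 4d af 00.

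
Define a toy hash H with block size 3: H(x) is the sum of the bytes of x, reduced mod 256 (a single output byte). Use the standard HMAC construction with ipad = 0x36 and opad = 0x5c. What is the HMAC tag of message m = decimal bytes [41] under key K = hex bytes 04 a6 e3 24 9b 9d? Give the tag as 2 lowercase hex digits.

e1

Key hex bytes 04 a6 e3 24 9b 9d is 6 bytes > B = 3, so hash it first: H(key) = e9, then zero-pad to 3 bytes: K' = e9 00 00.
K' ⊕ ipad = df 36 36.  K' ⊕ opad = b5 5c 5c.
Inner input = (K'⊕ipad) ∥ m = df 36 36 ∥ 29.
Inner hash: sum = 223+54+54+41 = 372; mod 256 = 116 → 74.
Outer input = (K'⊕opad) ∥ inner = b5 5c 5c ∥ 74.
Outer hash (tag): sum = 181+92+92+116 = 481; mod 256 = 225 → e1.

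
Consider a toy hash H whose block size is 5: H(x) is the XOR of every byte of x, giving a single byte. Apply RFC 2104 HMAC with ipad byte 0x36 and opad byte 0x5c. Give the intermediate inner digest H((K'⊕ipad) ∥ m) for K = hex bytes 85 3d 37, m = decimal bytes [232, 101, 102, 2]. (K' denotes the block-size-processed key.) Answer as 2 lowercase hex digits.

50

Key hex bytes 85 3d 37 is 3 bytes ≤ B = 5; zero-pad to 5 bytes: K' = 85 3d 37 00 00.
K' ⊕ ipad = b3 0b 01 36 36.
Inner input = b3 0b 01 36 36 ∥ e8 65 66 02.
Inner hash: XOR b3⊕0b⊕01⊕36⊕36⊕e8⊕65⊕66⊕02 = 50.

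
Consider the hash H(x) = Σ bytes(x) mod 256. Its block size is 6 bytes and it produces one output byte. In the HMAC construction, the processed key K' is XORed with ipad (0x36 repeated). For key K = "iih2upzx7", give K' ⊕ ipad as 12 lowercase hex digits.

4c3636363636

Key "iih2upzx7" = 69 69 68 32 75 70 7a 78 37 is 9 bytes > B = 6, so hash it first: H(key) = 7a, then zero-pad to 6 bytes: K' = 7a 00 00 00 00 00.
XOR each byte with 0x36: 7a⊕36=4c, 00⊕36=36, 00⊕36=36, 00⊕36=36, 00⊕36=36, 00⊕36=36.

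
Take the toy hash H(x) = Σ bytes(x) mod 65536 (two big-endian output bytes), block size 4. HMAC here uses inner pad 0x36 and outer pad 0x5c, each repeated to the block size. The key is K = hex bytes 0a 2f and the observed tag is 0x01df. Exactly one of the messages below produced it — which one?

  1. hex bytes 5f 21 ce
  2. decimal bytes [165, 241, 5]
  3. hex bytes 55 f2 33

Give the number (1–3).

2

Key hex bytes 0a 2f is 2 bytes ≤ B = 4; zero-pad to 4 bytes: K' = 0a 2f 00 00.
K' ⊕ ipad = 3c 19 36 36; K' ⊕ opad = 56 73 5c 5c.
m1: inner = H(3c 19 36 36 5f 21 ce) = 02 0f; tag = H(56 73 5c 5c 02 0f) = 0192
m2: inner = H(3c 19 36 36 a5 f1 05) = 02 5c; tag = H(56 73 5c 5c 02 5c) = 01df ← matches
m3: inner = H(3c 19 36 36 55 f2 33) = 02 3b; tag = H(56 73 5c 5c 02 3b) = 01be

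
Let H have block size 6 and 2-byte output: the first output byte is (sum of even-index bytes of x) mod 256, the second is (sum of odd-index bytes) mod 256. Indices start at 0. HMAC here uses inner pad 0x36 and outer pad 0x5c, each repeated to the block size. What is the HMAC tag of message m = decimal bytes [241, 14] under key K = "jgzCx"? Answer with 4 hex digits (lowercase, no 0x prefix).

67c0

Key "jgzCx" = 6a 67 7a 43 78 is 5 bytes ≤ B = 6; zero-pad to 6 bytes: K' = 6a 67 7a 43 78 00.
K' ⊕ ipad = 5c 51 4c 75 4e 36.  K' ⊕ opad = 36 3b 26 1f 24 5c.
Inner input = (K'⊕ipad) ∥ m = 5c 51 4c 75 4e 36 ∥ f1 0e.
Inner hash: even-index sum = 487 mod 256 = 231; odd-index sum = 266 mod 256 = 10 → e7 0a.
Outer input = (K'⊕opad) ∥ inner = 36 3b 26 1f 24 5c ∥ e7 0a.
Outer hash (tag): even-index sum = 359 mod 256 = 103; odd-index sum = 192 mod 256 = 192 → 67 c0.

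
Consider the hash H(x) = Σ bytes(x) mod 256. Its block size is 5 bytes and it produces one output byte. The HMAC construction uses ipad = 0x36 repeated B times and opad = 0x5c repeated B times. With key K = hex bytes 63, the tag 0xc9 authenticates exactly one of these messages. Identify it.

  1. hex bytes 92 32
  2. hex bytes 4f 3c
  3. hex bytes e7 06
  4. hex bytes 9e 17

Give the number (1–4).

Key hex bytes 63 is 1 byte ≤ B = 5; zero-pad to 5 bytes: K' = 63 00 00 00 00.
K' ⊕ ipad = 55 36 36 36 36; K' ⊕ opad = 3f 5c 5c 5c 5c.
m1: inner = H(55 36 36 36 36 92 32) = f1; tag = H(3f 5c 5c 5c 5c f1) = a0
m2: inner = H(55 36 36 36 36 4f 3c) = b8; tag = H(3f 5c 5c 5c 5c b8) = 67
m3: inner = H(55 36 36 36 36 e7 06) = 1a; tag = H(3f 5c 5c 5c 5c 1a) = c9 ← matches
m4: inner = H(55 36 36 36 36 9e 17) = e2; tag = H(3f 5c 5c 5c 5c e2) = 91

3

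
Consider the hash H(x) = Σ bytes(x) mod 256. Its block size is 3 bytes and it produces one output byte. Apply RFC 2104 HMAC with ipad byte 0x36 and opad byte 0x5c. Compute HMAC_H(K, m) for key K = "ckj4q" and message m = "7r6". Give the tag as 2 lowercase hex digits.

6f

Key "ckj4q" = 63 6b 6a 34 71 is 5 bytes > B = 3, so hash it first: H(key) = dd, then zero-pad to 3 bytes: K' = dd 00 00.
K' ⊕ ipad = eb 36 36.  K' ⊕ opad = 81 5c 5c.
Inner input = (K'⊕ipad) ∥ m = eb 36 36 ∥ 37 72 36.
Inner hash: sum = 235+54+54+55+114+54 = 566; mod 256 = 54 → 36.
Outer input = (K'⊕opad) ∥ inner = 81 5c 5c ∥ 36.
Outer hash (tag): sum = 129+92+92+54 = 367; mod 256 = 111 → 6f.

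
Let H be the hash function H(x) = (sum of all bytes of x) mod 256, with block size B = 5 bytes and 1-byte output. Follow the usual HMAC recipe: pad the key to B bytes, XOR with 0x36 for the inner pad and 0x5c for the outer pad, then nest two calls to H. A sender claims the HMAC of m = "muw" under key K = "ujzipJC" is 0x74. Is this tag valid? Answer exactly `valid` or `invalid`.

invalid

Key "ujzipJC" = 75 6a 7a 69 70 4a 43 is 7 bytes > B = 5, so hash it first: H(key) = bf, then zero-pad to 5 bytes: K' = bf 00 00 00 00.
K' ⊕ ipad = 89 36 36 36 36; K' ⊕ opad = e3 5c 5c 5c 5c.
Inner hash: sum = 137+54+54+54+54+109+117+119 = 698; mod 256 = 186 → ba.
Outer hash (recomputed tag): sum = 227+92+92+92+92+186 = 781; mod 256 = 13 → 0d.
Recomputed tag = 0d; claimed = 74 → mismatch.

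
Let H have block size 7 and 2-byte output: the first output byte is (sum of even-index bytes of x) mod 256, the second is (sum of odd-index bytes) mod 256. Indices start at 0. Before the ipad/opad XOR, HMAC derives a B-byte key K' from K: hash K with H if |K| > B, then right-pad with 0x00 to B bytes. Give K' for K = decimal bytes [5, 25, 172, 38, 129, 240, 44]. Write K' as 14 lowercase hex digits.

0519ac2681f02c

Key decimal bytes [5, 25, 172, 38, 129, 240, 44] = 05 19 ac 26 81 f0 2c is exactly B = 7 bytes: K' = 05 19 ac 26 81 f0 2c.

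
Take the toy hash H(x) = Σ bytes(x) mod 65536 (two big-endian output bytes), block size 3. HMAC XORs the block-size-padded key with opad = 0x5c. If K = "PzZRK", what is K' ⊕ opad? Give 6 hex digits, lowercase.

5d9d5c

Key "PzZRK" = 50 7a 5a 52 4b is 5 bytes > B = 3, so hash it first: H(key) = 01 c1, then zero-pad to 3 bytes: K' = 01 c1 00.
XOR each byte with 0x5c: 01⊕5c=5d, c1⊕5c=9d, 00⊕5c=5c.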